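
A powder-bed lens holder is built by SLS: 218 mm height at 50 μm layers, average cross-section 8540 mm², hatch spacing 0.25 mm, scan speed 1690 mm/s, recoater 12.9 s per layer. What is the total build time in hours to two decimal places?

Layer count = ceil(218 / 0.05) = 4360.
Per-layer scan distance = 8540 / 0.25, so 34160 mm.
Scan time per layer = 34160 / 1690 = 20.213 s.
Time per layer = 20.213 + 12.9 = 33.113 s.
4360 layers × 33.113 s/layer = 144372.68 s, i.e. 40.10 hours.

40.10 hours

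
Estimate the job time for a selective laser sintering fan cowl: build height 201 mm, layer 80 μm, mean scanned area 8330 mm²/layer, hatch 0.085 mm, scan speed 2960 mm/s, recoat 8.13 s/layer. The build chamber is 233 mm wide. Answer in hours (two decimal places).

28.79 hours

Number of layers: 201 / 0.08 → 2513 (rounded up).
Scan path per layer = 8330 / 0.085 = 98000 mm.
Scan time per layer: 98000 / 2960 → 33.1081 s.
Time per layer = 33.1081 + 8.13, so 41.2381 s.
Total: 2513 × 41.2381 s = 103631.3453 s → 28.79 hours.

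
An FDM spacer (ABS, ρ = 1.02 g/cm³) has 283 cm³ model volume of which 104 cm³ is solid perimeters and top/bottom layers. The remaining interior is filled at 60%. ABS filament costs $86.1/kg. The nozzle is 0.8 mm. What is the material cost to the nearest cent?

Volume inside the shell = 283 − 104, so 179 cm³.
Infill volume = 0.60 × 179, so 107.4 cm³.
Deposited volume = 104 + 107.4, so 211.4 cm³.
Mass = 211.4 × 1.02 = 215.628 g.
At $86.1/kg: 215.628/1000 × 86.1 = $18.57.

$18.57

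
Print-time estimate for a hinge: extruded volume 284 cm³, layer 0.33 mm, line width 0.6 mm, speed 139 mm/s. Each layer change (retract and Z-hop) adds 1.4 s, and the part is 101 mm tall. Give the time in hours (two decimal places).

2.99 hours

Extrusion cross-section = 0.33 × 0.6 = 0.198 mm².
Toolpath length = 284 cm³ / 0.198 mm² = 284000 / 0.198 = 1434343.4 mm.
Time extruding = 1434343.4 / 139, so 10319 s.
Layer count = ceil(101 / 0.33) = 307.
Layer-change overhead: 307 × 1.4 → 429.8 s.
Total = 10319 + 429.8 = 10748.8 s = 2.99 hours.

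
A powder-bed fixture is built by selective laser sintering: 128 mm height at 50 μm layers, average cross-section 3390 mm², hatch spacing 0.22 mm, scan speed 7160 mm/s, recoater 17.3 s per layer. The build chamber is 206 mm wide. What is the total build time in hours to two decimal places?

13.83 hours

Layers = ⌈128/0.05⌉ = 2560.
Scan path per layer = 3390 / 0.22 = 15409.1 mm.
Per-layer scan time: 15409.1 / 7160 → 2.1521 s.
Time per layer: 2.1521 + 17.3 → 19.4521 s.
2560 layers × 19.4521 s/layer = 49797.376 s, i.e. 13.83 hours.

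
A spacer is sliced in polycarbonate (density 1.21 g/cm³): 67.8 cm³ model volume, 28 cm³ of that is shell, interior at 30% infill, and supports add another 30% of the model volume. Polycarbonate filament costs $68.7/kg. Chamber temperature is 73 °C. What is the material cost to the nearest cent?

$5.01

Volume inside the shell = 67.8 − 28, so 39.8 cm³.
Infill deposited: 0.30 × 39.8 → 11.94 cm³.
Support = 0.30 × 67.8, so 20.34 cm³.
Total printed volume = 28 + 11.94 + 20.34 = 60.28 cm³.
Mass = 60.28 × 1.21, so 72.9388 g.
At $68.7/kg: 72.9388/1000 × 68.7 = $5.01.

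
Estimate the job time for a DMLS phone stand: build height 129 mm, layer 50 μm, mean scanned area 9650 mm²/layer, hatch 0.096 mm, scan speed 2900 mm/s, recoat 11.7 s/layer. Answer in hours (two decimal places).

33.23 hours

Layers = ⌈129/0.05⌉ = 2580.
Per-layer scan distance = 9650 / 0.096 = 100520.8 mm.
Laser time per layer = 100520.8 / 2900 = 34.6623 s.
Per-layer time: 34.6623 + 11.7 → 46.3623 s.
2580 layers × 46.3623 s/layer = 119614.734 s, i.e. 33.23 hours.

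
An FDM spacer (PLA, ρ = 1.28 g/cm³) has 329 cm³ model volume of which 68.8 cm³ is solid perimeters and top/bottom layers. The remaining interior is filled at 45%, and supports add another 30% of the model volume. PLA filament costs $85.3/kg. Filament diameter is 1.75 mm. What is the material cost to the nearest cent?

$31.07

Volume inside the shell = 329 − 68.8 = 260.2 cm³.
Infill volume: 0.45 × 260.2 → 117.09 cm³.
Support: 0.30 × 329 → 98.7 cm³.
Total printed volume = 68.8 + 117.09 + 98.7, so 284.59 cm³.
Mass = 284.59 × 1.28, so 364.2752 g.
Cost = 364.2752 g / 1000 × $85.3/kg = $31.07.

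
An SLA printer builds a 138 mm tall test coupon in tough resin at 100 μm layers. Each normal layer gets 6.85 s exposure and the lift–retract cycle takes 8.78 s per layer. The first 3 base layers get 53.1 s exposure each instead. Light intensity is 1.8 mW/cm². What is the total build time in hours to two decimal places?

6.03 hours

Layers = ⌈138/0.1⌉ = 1380.
Base layers = 3 × (53.1 + 8.78) = 185.64 s.
Normal layers = 1377 × (6.85 + 8.78) = 21522.51 s.
Total = 185.64 + 21522.51 = 21708.15 s = 6.03 hours.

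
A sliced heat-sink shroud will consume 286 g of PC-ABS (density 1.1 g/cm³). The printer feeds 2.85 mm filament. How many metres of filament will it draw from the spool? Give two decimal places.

Volume = 286 g / 1.1 g·cm⁻³ = 260 cm³ = 260000 mm³.
A = π r² = π × 1.425² = 6.3794 mm².
L = V/A = 260000/6.3794 = 40756.18 mm → 40.76 m.

40.76 m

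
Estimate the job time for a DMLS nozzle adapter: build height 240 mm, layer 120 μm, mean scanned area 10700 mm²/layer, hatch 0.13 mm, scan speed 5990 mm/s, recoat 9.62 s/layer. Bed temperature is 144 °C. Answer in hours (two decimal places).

Layer count = ceil(240 / 0.12) = 2000.
Scan path per layer: 10700 / 0.13 → 82307.7 mm.
Laser time per layer: 82307.7 / 5990 → 13.7409 s.
Time per layer: 13.7409 + 9.62 → 23.3609 s.
Total: 2000 × 23.3609 s = 46721.8 s → 12.98 hours.

12.98 hours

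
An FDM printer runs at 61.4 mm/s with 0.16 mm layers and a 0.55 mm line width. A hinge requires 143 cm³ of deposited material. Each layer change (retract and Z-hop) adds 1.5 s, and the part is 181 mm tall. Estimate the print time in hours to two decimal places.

Extrusion cross-section = 0.16 × 0.55, so 0.088 mm².
Total extruded path = 143000/0.088 = 1625000 mm.
Extrusion time = 1625000 / 61.4 = 26465.8 s.
Number of layers: 181 / 0.16 → 1132 (rounded up).
Z-hop total = 1132 × 1.5, so 1698 s.
Total = 26465.8 + 1698 = 28163.8 s = 7.82 hours.

7.82 hours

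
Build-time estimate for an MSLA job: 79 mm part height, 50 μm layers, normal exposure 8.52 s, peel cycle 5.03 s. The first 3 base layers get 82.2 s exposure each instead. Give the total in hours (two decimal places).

Layers = ⌈79/0.05⌉ = 1580.
Base layers = 3 × (82.2 + 5.03), so 261.69 s.
Normal layers = 1577 × (8.52 + 5.03) = 21368.35 s.
Total = 261.69 + 21368.35 = 21630.04 s = 6.01 hours.

6.01 hours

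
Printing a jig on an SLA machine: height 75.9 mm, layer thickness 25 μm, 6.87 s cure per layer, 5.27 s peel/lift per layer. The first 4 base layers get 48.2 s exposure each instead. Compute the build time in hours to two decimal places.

Layer count = ceil(75.9 / 0.025) = 3036.
Burn-in layers: 4 × (48.2 + 5.27) → 213.88 s.
Remaining layers: 3032 × (6.87 + 5.27) → 36808.48 s.
Sum: 213.88 + 36808.48 = 37022.36 s → 10.28 hours.

10.28 hours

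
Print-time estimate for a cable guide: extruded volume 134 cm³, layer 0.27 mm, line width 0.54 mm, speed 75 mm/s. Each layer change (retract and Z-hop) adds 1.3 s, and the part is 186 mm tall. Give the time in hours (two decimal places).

Extrusion cross-section = 0.27 × 0.54 = 0.1458 mm².
Toolpath length = 134 cm³ / 0.1458 mm² = 134000 / 0.1458 = 919067.2 mm.
Extrusion time: 919067.2 / 75 → 12254.2 s.
Layer count = ceil(186 / 0.27) = 689.
Layer-change overhead = 689 × 1.3 = 895.7 s.
Total = 12254.2 + 895.7 = 13149.9 s = 3.65 hours.

3.65 hours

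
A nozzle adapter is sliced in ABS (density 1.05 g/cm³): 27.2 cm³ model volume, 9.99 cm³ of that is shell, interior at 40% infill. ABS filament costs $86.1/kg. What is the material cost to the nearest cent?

Volume inside the shell = 27.2 − 9.99, so 17.21 cm³.
Infill deposited = 0.40 × 17.21, so 6.884 cm³.
Total printed volume: 9.99 + 6.884 → 16.874 cm³.
Mass = 16.874 × 1.05, so 17.7177 g.
At $86.1/kg: 17.7177/1000 × 86.1 = $1.53.

$1.53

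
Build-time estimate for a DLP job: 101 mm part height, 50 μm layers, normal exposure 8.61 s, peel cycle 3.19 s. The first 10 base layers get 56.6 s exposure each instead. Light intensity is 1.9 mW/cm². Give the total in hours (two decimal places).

Number of layers: 101 / 0.05 → 2020 (rounded up).
Burn-in layers = 10 × (56.6 + 3.19), so 597.9 s.
Remaining layers: 2010 × (8.61 + 3.19) → 23718 s.
Total = 597.9 + 23718 = 24315.9 s = 6.75 hours.

6.75 hours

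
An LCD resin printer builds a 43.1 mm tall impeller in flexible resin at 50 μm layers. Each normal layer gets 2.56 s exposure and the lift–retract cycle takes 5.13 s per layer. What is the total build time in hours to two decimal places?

Layers = ⌈43.1/0.05⌉ = 862.
Per-layer time: 2.56 + 5.13 → 7.69 s.
Total = 862 × 7.69 = 6628.78 s = 1.84 hours.

1.84 hours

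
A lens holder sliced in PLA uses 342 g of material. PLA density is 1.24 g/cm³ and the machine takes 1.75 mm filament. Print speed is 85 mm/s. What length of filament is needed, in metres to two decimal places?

Extruded volume: 342/1.24 = 275.8065 cm³ (275806.5 mm³).
Cross-section of 1.75 mm filament: π·(1.75/2)² = 2.4053 mm².
L = V/A = 275806.5/2.4053 = 114666.15 mm → 114.67 m.

114.67 m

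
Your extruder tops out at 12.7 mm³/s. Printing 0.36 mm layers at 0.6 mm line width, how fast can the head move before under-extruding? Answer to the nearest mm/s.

59 mm/s

Bead cross-section = 0.36 × 0.6, so 0.216 mm².
v_max = Q/A = 12.7/0.216 = 58.80 mm/s → 59 mm/s.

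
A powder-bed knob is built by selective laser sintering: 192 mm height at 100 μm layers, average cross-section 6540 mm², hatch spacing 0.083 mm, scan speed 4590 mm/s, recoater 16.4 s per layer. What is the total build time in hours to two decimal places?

Layer count = ceil(192 / 0.1) = 1920.
Scan path per layer: 6540 / 0.083 → 78795.2 mm.
Laser time per layer = 78795.2 / 4590 = 17.1667 s.
Layer cycle = 17.1667 + 16.4 = 33.5667 s.
Total: 1920 × 33.5667 s = 64448.064 s → 17.90 hours.

17.90 hours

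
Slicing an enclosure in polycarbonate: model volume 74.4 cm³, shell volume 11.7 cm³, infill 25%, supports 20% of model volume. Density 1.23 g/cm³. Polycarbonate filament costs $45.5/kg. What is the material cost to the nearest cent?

$2.36

Interior volume = 74.4 − 11.7 = 62.7 cm³.
Infill volume: 0.25 × 62.7 → 15.675 cm³.
Support = 0.20 × 74.4, so 14.88 cm³.
Total extruded = 11.7 + 15.675 + 14.88 = 42.255 cm³.
Mass = 42.255 × 1.23 = 51.97365 g.
At $45.5/kg: 51.97365/1000 × 45.5 = $2.36.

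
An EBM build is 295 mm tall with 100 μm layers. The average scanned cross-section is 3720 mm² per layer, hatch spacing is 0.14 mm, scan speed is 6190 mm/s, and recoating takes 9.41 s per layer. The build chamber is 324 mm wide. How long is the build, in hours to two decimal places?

Layers = ⌈295/0.1⌉ = 2950.
Per-layer scan distance = 3720 / 0.14, so 26571.4 mm.
Per-layer scan time: 26571.4 / 6190 → 4.2926 s.
Per-layer time = 4.2926 + 9.41, so 13.7026 s.
2950 layers × 13.7026 s/layer = 40422.67 s, i.e. 11.23 hours.

11.23 hours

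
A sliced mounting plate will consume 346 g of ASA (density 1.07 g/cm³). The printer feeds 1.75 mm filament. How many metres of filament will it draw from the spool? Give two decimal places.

134.44 m

Volume = 346 g / 1.07 g·cm⁻³ = 323.3645 cm³ = 323364.5 mm³.
Cross-section of 1.75 mm filament: π·(1.75/2)² = 2.4053 mm².
Length = 323364.5 / 2.4053 = 134438.32 mm = 134.44 m.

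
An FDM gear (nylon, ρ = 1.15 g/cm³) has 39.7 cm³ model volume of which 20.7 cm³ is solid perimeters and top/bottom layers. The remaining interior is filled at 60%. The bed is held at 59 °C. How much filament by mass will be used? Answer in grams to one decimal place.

Interior volume = 39.7 − 20.7 = 19 cm³.
Deposited infill = 0.60 × 19 = 11.4 cm³.
Total extruded: 20.7 + 11.4 → 32.1 cm³.
Mass = 32.1 × 1.15, so 36.915 g.

36.9 g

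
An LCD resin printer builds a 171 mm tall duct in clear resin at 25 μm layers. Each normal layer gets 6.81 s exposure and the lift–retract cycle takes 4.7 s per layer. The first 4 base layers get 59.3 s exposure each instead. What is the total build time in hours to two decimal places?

21.93 hours

Layer count = ceil(171 / 0.025) = 6840.
Base layers = 4 × (59.3 + 4.7) = 256 s.
Normal layers: 6836 × (6.81 + 4.7) → 78682.36 s.
Total = 256 + 78682.36 = 78938.36 s = 21.93 hours.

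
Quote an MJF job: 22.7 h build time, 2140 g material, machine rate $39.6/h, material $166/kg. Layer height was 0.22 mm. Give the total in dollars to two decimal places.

$1254.16

Time charge: 39.6 × 22.7 → $898.92.
Material charge = 166 × 2140/1000, so $355.24.
Job cost: 898.92 + 355.24 = $1254.16.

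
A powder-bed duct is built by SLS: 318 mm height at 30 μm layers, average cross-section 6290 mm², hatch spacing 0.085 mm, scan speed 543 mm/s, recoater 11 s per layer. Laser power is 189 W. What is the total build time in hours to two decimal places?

433.66 hours

Layer count = ceil(318 / 0.03) = 10600.
Hatch length per layer: 6290 / 0.085 → 74000 mm.
Scan time per layer = 74000 / 543, so 136.2799 s.
Per-layer time = 136.2799 + 11, so 147.2799 s.
10600 layers × 147.2799 s/layer = 1561166.94 s, i.e. 433.66 hours.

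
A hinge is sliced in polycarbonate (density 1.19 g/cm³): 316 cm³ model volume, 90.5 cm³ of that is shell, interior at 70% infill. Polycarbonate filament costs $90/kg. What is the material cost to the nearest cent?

$26.60

Infill region: 316 − 90.5 → 225.5 cm³.
Deposited infill = 0.70 × 225.5, so 157.85 cm³.
Deposited volume: 90.5 + 157.85 → 248.35 cm³.
Mass = 248.35 × 1.19 = 295.5365 g.
Cost = 295.5365 g / 1000 × $90/kg = $26.60.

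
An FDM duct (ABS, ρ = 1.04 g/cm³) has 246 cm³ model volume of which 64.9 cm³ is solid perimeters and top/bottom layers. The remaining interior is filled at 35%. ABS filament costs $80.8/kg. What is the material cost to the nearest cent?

Interior volume: 246 − 64.9 → 181.1 cm³.
Deposited infill: 0.35 × 181.1 → 63.385 cm³.
Total printed volume: 64.9 + 63.385 → 128.285 cm³.
Mass = 128.285 × 1.04, so 133.4164 g.
Cost = 133.4164 g / 1000 × $80.8/kg = $10.78.

$10.78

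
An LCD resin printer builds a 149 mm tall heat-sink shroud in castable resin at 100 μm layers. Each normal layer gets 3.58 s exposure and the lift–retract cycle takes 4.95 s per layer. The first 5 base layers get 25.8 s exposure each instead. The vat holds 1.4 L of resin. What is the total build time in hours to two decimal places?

3.56 hours

Number of layers: 149 / 0.1 → 1490 (rounded up).
Base layers: 5 × (25.8 + 4.95) → 153.75 s.
Remaining layers = 1485 × (3.58 + 4.95), so 12667.05 s.
Sum: 153.75 + 12667.05 = 12820.8 s → 3.56 hours.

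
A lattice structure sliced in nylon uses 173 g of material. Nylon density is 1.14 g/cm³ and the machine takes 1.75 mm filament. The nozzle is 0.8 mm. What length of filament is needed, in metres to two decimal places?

63.09 m

Volume = 173 g / 1.14 g·cm⁻³ = 151.7544 cm³ = 151754.4 mm³.
Cross-section of 1.75 mm filament: π·(1.75/2)² = 2.4053 mm².
L = V/A = 151754.4/2.4053 = 63091.67 mm → 63.09 m.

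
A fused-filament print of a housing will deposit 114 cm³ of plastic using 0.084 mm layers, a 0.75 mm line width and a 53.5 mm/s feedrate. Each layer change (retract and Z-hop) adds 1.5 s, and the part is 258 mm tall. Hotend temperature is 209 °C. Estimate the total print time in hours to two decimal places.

Extrusion cross-section = 0.084 × 0.75 = 0.063 mm².
Toolpath length = 114 cm³ / 0.063 mm² = 114000 / 0.063 = 1809523.8 mm.
Print-move time: 1809523.8 / 53.5 → 33822.9 s.
Layer count = ceil(258 / 0.084) = 3072.
Non-print overhead = 3072 × 1.5, so 4608 s.
Total = 33822.9 + 4608 = 38430.9 s = 10.68 hours.

10.68 hours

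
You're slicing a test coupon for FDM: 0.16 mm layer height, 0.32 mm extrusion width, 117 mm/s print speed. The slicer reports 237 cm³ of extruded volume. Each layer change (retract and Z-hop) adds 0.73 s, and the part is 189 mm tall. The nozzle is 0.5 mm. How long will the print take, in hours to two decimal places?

11.23 hours

Bead cross-section = 0.16 × 0.32, so 0.0512 mm².
Path length: 237000 mm³ / 0.0512 mm² → 4628906.3 mm.
Time extruding = 4628906.3 / 117, so 39563.3 s.
Layers = ⌈189/0.16⌉ = 1182.
Layer-change overhead: 1182 × 0.73 → 862.86 s.
Altogether 39563.3 + 862.86 = 40426.16 s, i.e. 11.23 hours.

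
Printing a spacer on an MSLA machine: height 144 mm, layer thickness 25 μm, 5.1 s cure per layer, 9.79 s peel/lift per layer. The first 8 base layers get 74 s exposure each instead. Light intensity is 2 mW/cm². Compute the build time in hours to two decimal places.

23.98 hours

Layer count = ceil(144 / 0.025) = 5760.
Bottom layers = 8 × (74 + 9.79), so 670.32 s.
Regular layers = 5752 × (5.1 + 9.79) = 85647.28 s.
Sum: 670.32 + 85647.28 = 86317.6 s → 23.98 hours.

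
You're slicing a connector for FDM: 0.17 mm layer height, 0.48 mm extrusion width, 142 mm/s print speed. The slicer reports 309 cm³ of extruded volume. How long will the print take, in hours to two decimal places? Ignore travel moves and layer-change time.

7.41 hours

Line area: 0.17 × 0.48 → 0.0816 mm².
Total extruded path = 309000/0.0816 = 3786764.7 mm.
Extrusion time = 3786764.7 / 142 = 26667.4 s.
Converting: 26667.4 s = 7.41 hours.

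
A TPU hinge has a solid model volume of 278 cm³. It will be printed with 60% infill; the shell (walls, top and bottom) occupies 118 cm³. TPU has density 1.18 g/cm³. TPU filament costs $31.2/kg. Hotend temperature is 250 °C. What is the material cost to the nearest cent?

$7.88

Interior volume: 278 − 118 → 160 cm³.
Deposited infill: 0.60 × 160 → 96 cm³.
Total printed volume: 118 + 96 → 214 cm³.
Mass = 214 × 1.18, so 252.52 g.
Cost = 252.52 g / 1000 × $31.2/kg = $7.88.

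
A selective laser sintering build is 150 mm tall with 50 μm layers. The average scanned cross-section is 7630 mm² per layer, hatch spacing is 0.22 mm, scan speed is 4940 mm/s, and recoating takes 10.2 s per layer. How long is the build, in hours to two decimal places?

Layers = ⌈150/0.05⌉ = 3000.
Per-layer scan distance = 7630 / 0.22 = 34681.8 mm.
Scan time per layer = 34681.8 / 4940 = 7.0206 s.
Time per layer: 7.0206 + 10.2 → 17.2206 s.
3000 layers × 17.2206 s/layer = 51661.8 s, i.e. 14.35 hours.

14.35 hours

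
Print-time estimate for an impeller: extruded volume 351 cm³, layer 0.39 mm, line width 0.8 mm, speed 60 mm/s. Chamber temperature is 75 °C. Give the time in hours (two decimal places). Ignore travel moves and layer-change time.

5.21 hours

Extrusion cross-section = 0.39 × 0.8 = 0.312 mm².
Toolpath length = 351 cm³ / 0.312 mm² = 351000 / 0.312 = 1125000 mm.
Print-move time = 1125000 / 60 = 18750 s.
Converting: 18750 s = 5.21 hours.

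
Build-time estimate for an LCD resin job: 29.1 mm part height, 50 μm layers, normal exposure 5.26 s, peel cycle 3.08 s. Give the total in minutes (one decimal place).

Layer count = ceil(29.1 / 0.05) = 582.
Cycle time = 5.26 + 3.08, so 8.34 s.
Total = 582 × 8.34 = 4853.88 s = 80.9 minutes.

80.9 minutes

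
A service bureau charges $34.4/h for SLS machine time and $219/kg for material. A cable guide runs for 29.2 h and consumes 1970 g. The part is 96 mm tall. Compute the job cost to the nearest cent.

$1435.91

Time charge = 34.4 × 29.2 = $1004.48.
Material cost = 219 × 1970/1000, so $431.43.
Total = 1004.48 + 431.43 = $1435.91.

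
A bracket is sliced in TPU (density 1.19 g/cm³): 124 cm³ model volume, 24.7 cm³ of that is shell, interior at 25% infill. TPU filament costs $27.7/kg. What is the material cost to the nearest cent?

Infill region = 124 − 24.7, so 99.3 cm³.
Infill volume = 0.25 × 99.3 = 24.825 cm³.
Deposited volume = 24.7 + 24.825 = 49.525 cm³.
Mass: 49.525 × 1.19 → 58.93475 g.
Cost = 58.93475 g / 1000 × $27.7/kg = $1.63.

$1.63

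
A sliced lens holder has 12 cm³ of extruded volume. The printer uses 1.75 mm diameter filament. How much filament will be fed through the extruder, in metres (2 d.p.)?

Filament cross-section = π × (1.75/2)² = 2.4053 mm².
L = 12000 mm³ / 2.4053 mm² = 4988.98 mm, i.e. 4.99 m.

4.99 m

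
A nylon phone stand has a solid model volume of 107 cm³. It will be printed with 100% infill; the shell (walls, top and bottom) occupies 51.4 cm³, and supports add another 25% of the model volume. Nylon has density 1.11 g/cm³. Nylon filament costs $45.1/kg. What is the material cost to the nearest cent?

$6.70

Volume inside the shell = 107 − 51.4 = 55.6 cm³.
Infill deposited = 1.00 × 55.6, so 55.6 cm³.
Support = 0.25 × 107, so 26.75 cm³.
Total printed volume: 51.4 + 55.6 + 26.75 → 133.75 cm³.
Mass = 133.75 × 1.11, so 148.4625 g.
At $45.1/kg: 148.4625/1000 × 45.1 = $6.70.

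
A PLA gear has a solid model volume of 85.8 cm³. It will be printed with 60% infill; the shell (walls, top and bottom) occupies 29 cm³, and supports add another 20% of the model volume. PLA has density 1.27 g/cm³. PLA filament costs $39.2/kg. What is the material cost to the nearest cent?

Interior volume = 85.8 − 29, so 56.8 cm³.
Infill volume = 0.60 × 56.8, so 34.08 cm³.
Support = 0.20 × 85.8 = 17.16 cm³.
Deposited volume: 29 + 34.08 + 17.16 → 80.24 cm³.
Mass: 80.24 × 1.27 → 101.9048 g.
Cost = 101.9048 g / 1000 × $39.2/kg = $3.99.

$3.99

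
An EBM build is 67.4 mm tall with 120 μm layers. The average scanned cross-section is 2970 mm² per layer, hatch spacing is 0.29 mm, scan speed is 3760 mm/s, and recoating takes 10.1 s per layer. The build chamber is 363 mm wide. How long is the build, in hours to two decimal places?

Layers = ⌈67.4/0.12⌉ = 562.
Hatch length per layer = 2970 / 0.29, so 10241.4 mm.
Per-layer scan time = 10241.4 / 3760, so 2.7238 s.
Per-layer time = 2.7238 + 10.1 = 12.8238 s.
562 layers × 12.8238 s/layer = 7206.9756 s, i.e. 2.00 hours.

2.00 hours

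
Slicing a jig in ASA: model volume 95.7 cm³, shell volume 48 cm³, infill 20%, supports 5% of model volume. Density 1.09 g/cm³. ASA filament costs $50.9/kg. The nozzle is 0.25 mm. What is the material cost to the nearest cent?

Infill region = 95.7 − 48 = 47.7 cm³.
Infill deposited = 0.20 × 47.7 = 9.54 cm³.
Support: 0.05 × 95.7 → 4.785 cm³.
Total extruded = 48 + 9.54 + 4.785 = 62.325 cm³.
Mass = 62.325 × 1.09 = 67.93425 g.
Cost = 67.93425 g / 1000 × $50.9/kg = $3.46.

$3.46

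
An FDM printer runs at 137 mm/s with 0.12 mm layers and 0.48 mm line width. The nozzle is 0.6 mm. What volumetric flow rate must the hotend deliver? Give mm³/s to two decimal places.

7.89

A: 0.12 × 0.48 → 0.0576 mm².
Q = v·A = 137 × 0.0576 = 7.89 mm³/s.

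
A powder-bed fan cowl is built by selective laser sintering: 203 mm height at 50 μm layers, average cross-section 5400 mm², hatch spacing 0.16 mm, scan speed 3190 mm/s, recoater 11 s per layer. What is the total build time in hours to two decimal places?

24.34 hours

Layer count = ceil(203 / 0.05) = 4060.
Hatch length per layer = 5400 / 0.16, so 33750 mm.
Scan time per layer: 33750 / 3190 → 10.5799 s.
Layer cycle: 10.5799 + 11 → 21.5799 s.
Total: 4060 × 21.5799 s = 87614.394 s → 24.34 hours.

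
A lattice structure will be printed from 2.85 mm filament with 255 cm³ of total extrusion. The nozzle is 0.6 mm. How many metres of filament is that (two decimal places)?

A = π r² = π × 1.425² = 6.3794 mm².
L = 255000 mm³ / 6.3794 mm² = 39972.41 mm, i.e. 39.97 m.

39.97 m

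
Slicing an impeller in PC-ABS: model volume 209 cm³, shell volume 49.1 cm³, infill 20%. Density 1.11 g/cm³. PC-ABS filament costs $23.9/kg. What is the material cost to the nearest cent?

Volume inside the shell: 209 − 49.1 → 159.9 cm³.
Infill volume = 0.20 × 159.9, so 31.98 cm³.
Total printed volume: 49.1 + 31.98 → 81.08 cm³.
Mass = 81.08 × 1.11, so 89.9988 g.
At $23.9/kg: 89.9988/1000 × 23.9 = $2.15.

$2.15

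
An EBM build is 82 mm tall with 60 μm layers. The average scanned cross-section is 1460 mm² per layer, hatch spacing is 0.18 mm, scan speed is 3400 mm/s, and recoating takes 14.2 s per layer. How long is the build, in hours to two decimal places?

6.30 hours

Layer count = ceil(82 / 0.06) = 1367.
Scan path per layer = 1460 / 0.18 = 8111.1 mm.
Per-layer scan time: 8111.1 / 3400 → 2.3856 s.
Per-layer time = 2.3856 + 14.2 = 16.5856 s.
Total: 1367 × 16.5856 s = 22672.5152 s → 6.30 hours.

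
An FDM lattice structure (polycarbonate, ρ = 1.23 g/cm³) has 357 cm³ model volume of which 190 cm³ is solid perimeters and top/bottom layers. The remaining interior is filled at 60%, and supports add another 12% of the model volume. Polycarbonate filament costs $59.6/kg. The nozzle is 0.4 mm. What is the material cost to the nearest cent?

Volume inside the shell = 357 − 190, so 167 cm³.
Deposited infill = 0.60 × 167 = 100.2 cm³.
Support = 0.12 × 357 = 42.84 cm³.
Deposited volume = 190 + 100.2 + 42.84, so 333.04 cm³.
Mass: 333.04 × 1.23 → 409.6392 g.
At $59.6/kg: 409.6392/1000 × 59.6 = $24.41.

$24.41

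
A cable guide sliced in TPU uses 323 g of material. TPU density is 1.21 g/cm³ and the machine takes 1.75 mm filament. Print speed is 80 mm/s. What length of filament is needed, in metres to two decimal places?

Volume = 323 g / 1.21 g·cm⁻³ = 266.9421 cm³ = 266942.1 mm³.
Cross-section of 1.75 mm filament: π·(1.75/2)² = 2.4053 mm².
L = V/A = 266942.1/2.4053 = 110980.79 mm → 110.98 m.

110.98 m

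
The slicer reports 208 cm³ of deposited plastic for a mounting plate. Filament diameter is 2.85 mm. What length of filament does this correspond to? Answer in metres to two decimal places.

A = π r² = π × 1.425² = 6.3794 mm².
Length = 208 cm³ / 6.3794 mm² = 208000 / 6.3794 = 32604.95 mm = 32.60 m.

32.60 m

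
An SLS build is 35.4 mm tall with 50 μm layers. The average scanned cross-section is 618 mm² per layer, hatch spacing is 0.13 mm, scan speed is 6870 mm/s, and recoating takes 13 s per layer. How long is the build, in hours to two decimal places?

Number of layers: 35.4 / 0.05 → 708 (rounded up).
Hatch length per layer: 618 / 0.13 → 4753.8 mm.
Scan time per layer = 4753.8 / 6870 = 0.692 s.
Layer cycle = 0.692 + 13 = 13.692 s.
Total: 708 × 13.692 s = 9693.936 s → 2.69 hours.

2.69 hours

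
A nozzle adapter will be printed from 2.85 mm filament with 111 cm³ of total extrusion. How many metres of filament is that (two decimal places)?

Cross-section of 2.85 mm filament: π·(2.85/2)² = 6.3794 mm².
Length = 111 cm³ / 6.3794 mm² = 111000 / 6.3794 = 17399.76 mm = 17.40 m.

17.40 m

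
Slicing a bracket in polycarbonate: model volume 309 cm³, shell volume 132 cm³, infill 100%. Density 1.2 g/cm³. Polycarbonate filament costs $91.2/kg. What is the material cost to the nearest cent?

$33.82

Volume inside the shell: 309 − 132 → 177 cm³.
Infill deposited = 1.00 × 177, so 177 cm³.
Total extruded: 132 + 177 → 309 cm³.
Mass = 309 × 1.2 = 370.8 g.
Cost = 370.8 g / 1000 × $91.2/kg = $33.82.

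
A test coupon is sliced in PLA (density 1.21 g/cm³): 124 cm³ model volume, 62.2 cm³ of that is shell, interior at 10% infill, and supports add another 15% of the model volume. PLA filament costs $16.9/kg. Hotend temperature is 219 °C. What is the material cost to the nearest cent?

$1.78

Interior volume: 124 − 62.2 → 61.8 cm³.
Infill deposited = 0.10 × 61.8, so 6.18 cm³.
Support = 0.15 × 124 = 18.6 cm³.
Total printed volume: 62.2 + 6.18 + 18.6 → 86.98 cm³.
Mass = 86.98 × 1.21, so 105.2458 g.
At $16.9/kg: 105.2458/1000 × 16.9 = $1.78.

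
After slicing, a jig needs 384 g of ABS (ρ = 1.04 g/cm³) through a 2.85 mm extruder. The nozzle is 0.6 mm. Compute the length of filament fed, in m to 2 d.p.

Extruded volume: 384/1.04 = 369.2308 cm³ (369230.8 mm³).
Cross-section of 2.85 mm filament: π·(2.85/2)² = 6.3794 mm².
Length = 369230.8 / 6.3794 = 57878.61 mm = 57.88 m.

57.88 m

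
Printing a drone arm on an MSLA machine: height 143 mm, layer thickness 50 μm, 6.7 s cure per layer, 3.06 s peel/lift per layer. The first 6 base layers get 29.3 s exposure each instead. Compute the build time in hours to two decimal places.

7.79 hours

Layers = ⌈143/0.05⌉ = 2860.
Bottom layers: 6 × (29.3 + 3.06) → 194.16 s.
Regular layers = 2854 × (6.7 + 3.06) = 27855.04 s.
Sum: 194.16 + 27855.04 = 28049.2 s → 7.79 hours.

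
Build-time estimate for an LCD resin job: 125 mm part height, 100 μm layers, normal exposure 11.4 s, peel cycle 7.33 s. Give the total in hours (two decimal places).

6.50 hours

Layers = ⌈125/0.1⌉ = 1250.
Cycle time = 11.4 + 7.33, so 18.73 s.
Total = 1250 × 18.73 = 23412.5 s = 6.50 hours.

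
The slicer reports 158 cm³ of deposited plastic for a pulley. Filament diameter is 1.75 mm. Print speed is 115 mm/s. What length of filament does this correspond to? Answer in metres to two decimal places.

65.69 m

A = π r² = π × 0.875² = 2.4053 mm².
L = 158000 mm³ / 2.4053 mm² = 65688.27 mm, i.e. 65.69 m.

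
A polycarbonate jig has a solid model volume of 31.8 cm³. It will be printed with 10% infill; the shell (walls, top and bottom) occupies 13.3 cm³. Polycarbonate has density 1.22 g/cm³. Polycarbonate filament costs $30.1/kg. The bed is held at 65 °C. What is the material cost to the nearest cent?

$0.56

Infill region = 31.8 − 13.3 = 18.5 cm³.
Infill volume = 0.10 × 18.5, so 1.85 cm³.
Total printed volume = 13.3 + 1.85, so 15.15 cm³.
Mass = 15.15 × 1.22, so 18.483 g.
Cost = 18.483 g / 1000 × $30.1/kg = $0.56.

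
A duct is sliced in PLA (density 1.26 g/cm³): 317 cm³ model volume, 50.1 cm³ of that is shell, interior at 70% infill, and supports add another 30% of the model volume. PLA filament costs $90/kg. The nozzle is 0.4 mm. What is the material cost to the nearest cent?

$37.65

Interior volume: 317 − 50.1 → 266.9 cm³.
Infill volume = 0.70 × 266.9 = 186.83 cm³.
Support: 0.30 × 317 → 95.1 cm³.
Total extruded = 50.1 + 186.83 + 95.1, so 332.03 cm³.
Mass = 332.03 × 1.26 = 418.3578 g.
Cost = 418.3578 g / 1000 × $90/kg = $37.65.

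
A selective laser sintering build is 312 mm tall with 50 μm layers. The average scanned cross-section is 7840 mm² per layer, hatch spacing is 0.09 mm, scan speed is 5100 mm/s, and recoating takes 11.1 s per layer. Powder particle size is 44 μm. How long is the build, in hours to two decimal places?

48.85 hours

Layer count = ceil(312 / 0.05) = 6240.
Hatch length per layer: 7840 / 0.09 → 87111.1 mm.
Laser time per layer: 87111.1 / 5100 → 17.0806 s.
Per-layer time: 17.0806 + 11.1 → 28.1806 s.
Total: 6240 × 28.1806 s = 175846.944 s → 48.85 hours.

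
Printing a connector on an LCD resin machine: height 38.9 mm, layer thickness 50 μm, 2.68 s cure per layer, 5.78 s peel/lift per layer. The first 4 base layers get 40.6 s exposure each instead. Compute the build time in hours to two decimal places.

1.87 hours

Layers = ⌈38.9/0.05⌉ = 778.
Base layers = 4 × (40.6 + 5.78) = 185.52 s.
Remaining layers = 774 × (2.68 + 5.78), so 6548.04 s.
Sum: 185.52 + 6548.04 = 6733.56 s → 1.87 hours.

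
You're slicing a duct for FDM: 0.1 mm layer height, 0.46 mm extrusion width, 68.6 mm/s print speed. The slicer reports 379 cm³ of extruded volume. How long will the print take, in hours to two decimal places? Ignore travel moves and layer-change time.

33.36 hours

Line area: 0.1 × 0.46 → 0.046 mm².
Toolpath length = 379 cm³ / 0.046 mm² = 379000 / 0.046 = 8239130.4 mm.
Time extruding: 8239130.4 / 68.6 → 120103.9 s.
That's 120103.9 s → 33.36 hours.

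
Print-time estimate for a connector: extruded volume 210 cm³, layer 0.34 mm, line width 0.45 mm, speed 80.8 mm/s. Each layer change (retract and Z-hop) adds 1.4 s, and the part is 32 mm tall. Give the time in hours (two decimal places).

Bead cross-section = 0.34 × 0.45 = 0.153 mm².
Total extruded path = 210000/0.153 = 1372549 mm.
Print-move time: 1372549 / 80.8 → 16987 s.
Layer count = ceil(32 / 0.34) = 95.
Z-hop total = 95 × 1.4, so 133 s.
Altogether 16987 + 133 = 17120 s, i.e. 4.76 hours.

4.76 hours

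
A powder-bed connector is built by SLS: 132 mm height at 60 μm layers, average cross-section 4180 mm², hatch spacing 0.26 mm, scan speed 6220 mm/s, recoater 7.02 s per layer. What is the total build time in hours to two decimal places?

Layers = ⌈132/0.06⌉ = 2200.
Scan path per layer = 4180 / 0.26, so 16076.9 mm.
Laser time per layer = 16076.9 / 6220, so 2.5847 s.
Per-layer time: 2.5847 + 7.02 → 9.6047 s.
Build time = 2200 × 9.6047 = 21130.34 s = 5.87 hours.

5.87 hours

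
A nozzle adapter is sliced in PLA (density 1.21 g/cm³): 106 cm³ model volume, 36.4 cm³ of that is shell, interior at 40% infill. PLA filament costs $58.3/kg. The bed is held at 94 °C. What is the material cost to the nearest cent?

$4.53

Infill region = 106 − 36.4, so 69.6 cm³.
Infill volume: 0.40 × 69.6 → 27.84 cm³.
Total extruded = 36.4 + 27.84 = 64.24 cm³.
Mass = 64.24 × 1.21, so 77.7304 g.
Cost = 77.7304 g / 1000 × $58.3/kg = $4.53.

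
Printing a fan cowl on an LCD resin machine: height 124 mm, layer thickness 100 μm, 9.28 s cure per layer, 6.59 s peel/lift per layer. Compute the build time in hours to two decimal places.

Layer count = ceil(124 / 0.1) = 1240.
Cycle time: 9.28 + 6.59 → 15.87 s.
Build time: 1240 × 15.87 s = 19678.8 s, i.e. 5.47 hours.

5.47 hours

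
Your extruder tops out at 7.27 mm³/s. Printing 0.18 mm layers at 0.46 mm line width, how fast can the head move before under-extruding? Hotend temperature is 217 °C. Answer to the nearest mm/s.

Extrusion cross-section: 0.18 × 0.46 → 0.0828 mm².
Max speed = 7.27 / 0.0828 = 87.80 ≈ 88 mm/s.

88 mm/s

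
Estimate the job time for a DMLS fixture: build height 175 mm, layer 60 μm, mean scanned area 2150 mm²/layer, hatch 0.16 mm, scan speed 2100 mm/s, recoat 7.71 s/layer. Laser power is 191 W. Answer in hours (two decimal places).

11.43 hours

Layer count = ceil(175 / 0.06) = 2917.
Scan path per layer = 2150 / 0.16, so 13437.5 mm.
Per-layer scan time: 13437.5 / 2100 → 6.3988 s.
Per-layer time = 6.3988 + 7.71, so 14.1088 s.
Build time = 2917 × 14.1088 = 41155.3696 s = 11.43 hours.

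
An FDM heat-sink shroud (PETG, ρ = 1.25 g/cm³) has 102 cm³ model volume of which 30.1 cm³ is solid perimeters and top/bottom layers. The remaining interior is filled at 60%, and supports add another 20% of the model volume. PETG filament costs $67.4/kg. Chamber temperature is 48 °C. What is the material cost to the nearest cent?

Interior volume = 102 − 30.1, so 71.9 cm³.
Deposited infill = 0.60 × 71.9, so 43.14 cm³.
Support: 0.20 × 102 → 20.4 cm³.
Deposited volume = 30.1 + 43.14 + 20.4, so 93.64 cm³.
Mass = 93.64 × 1.25, so 117.05 g.
Cost = 117.05 g / 1000 × $67.4/kg = $7.89.

$7.89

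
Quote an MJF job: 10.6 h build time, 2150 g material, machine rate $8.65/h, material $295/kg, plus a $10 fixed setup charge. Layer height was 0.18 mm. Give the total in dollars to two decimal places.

$735.94

Machine-time cost = 8.65 × 10.6 = $91.69.
Feedstock cost: 295 × 2150/1000 → $634.25.
Adding setup: 91.69 + 634.25 + 10 → $735.94.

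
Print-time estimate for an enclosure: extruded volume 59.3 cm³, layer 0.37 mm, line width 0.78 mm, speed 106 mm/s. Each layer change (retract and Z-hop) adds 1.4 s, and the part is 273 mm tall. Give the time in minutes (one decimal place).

49.5 minutes

Extrusion cross-section: 0.37 × 0.78 → 0.2886 mm².
Path length: 59300 mm³ / 0.2886 mm² → 205474.7 mm.
Extrusion time = 205474.7 / 106, so 1938.4 s.
Layer count = ceil(273 / 0.37) = 738.
Non-print overhead: 738 × 1.4 → 1033.2 s.
Altogether 1938.4 + 1033.2 = 2971.6 s, i.e. 49.5 minutes.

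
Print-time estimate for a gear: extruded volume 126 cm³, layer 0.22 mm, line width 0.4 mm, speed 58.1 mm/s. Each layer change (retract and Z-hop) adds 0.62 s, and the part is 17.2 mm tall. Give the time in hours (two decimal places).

Bead cross-section = 0.22 × 0.4 = 0.088 mm².
Toolpath length = 126 cm³ / 0.088 mm² = 126000 / 0.088 = 1431818.2 mm.
Extrusion time: 1431818.2 / 58.1 → 24644 s.
Number of layers: 17.2 / 0.22 → 79 (rounded up).
Layer-change overhead: 79 × 0.62 → 48.98 s.
Total = 24644 + 48.98 = 24692.98 s = 6.86 hours.

6.86 hours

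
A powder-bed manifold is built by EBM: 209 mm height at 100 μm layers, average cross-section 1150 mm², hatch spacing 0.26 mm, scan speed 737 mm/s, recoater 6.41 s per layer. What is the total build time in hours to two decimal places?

7.21 hours

Number of layers: 209 / 0.1 → 2090 (rounded up).
Scan path per layer = 1150 / 0.26, so 4423.1 mm.
Beam time per layer = 4423.1 / 737 = 6.0015 s.
Time per layer = 6.0015 + 6.41, so 12.4115 s.
Build time = 2090 × 12.4115 = 25940.035 s = 7.21 hours.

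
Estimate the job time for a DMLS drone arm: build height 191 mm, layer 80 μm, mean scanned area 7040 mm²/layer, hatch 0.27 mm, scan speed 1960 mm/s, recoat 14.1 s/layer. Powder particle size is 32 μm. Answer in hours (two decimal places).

18.18 hours

Number of layers: 191 / 0.08 → 2388 (rounded up).
Per-layer scan distance = 7040 / 0.27 = 26074.1 mm.
Per-layer scan time: 26074.1 / 1960 → 13.3031 s.
Per-layer time = 13.3031 + 14.1 = 27.4031 s.
2388 layers × 27.4031 s/layer = 65438.6028 s, i.e. 18.18 hours.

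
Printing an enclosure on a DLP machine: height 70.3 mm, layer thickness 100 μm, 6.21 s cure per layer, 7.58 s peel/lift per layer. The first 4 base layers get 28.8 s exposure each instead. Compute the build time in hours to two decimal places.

Layer count = ceil(70.3 / 0.1) = 703.
Base layers: 4 × (28.8 + 7.58) → 145.52 s.
Remaining layers = 699 × (6.21 + 7.58), so 9639.21 s.
Sum: 145.52 + 9639.21 = 9784.73 s → 2.72 hours.

2.72 hours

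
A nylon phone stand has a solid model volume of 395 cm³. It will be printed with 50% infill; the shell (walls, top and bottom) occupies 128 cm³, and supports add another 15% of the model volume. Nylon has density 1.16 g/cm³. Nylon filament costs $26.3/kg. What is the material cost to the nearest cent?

$9.79

Interior volume = 395 − 128, so 267 cm³.
Infill deposited: 0.50 × 267 → 133.5 cm³.
Support = 0.15 × 395 = 59.25 cm³.
Total printed volume = 128 + 133.5 + 59.25 = 320.75 cm³.
Mass = 320.75 × 1.16, so 372.07 g.
At $26.3/kg: 372.07/1000 × 26.3 = $9.79.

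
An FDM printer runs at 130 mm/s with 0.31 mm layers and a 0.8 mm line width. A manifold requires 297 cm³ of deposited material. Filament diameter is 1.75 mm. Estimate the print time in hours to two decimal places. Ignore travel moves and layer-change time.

2.56 hours

Line area = 0.31 × 0.8 = 0.248 mm².
Path length: 297000 mm³ / 0.248 mm² → 1197580.6 mm.
Print-move time = 1197580.6 / 130 = 9212.2 s.
Converting: 9212.2 s = 2.56 hours.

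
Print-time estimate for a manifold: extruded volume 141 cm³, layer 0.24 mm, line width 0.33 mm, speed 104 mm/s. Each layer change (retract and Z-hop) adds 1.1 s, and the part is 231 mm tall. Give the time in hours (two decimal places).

5.05 hours

Extrusion cross-section: 0.24 × 0.33 → 0.0792 mm².
Toolpath length = 141 cm³ / 0.0792 mm² = 141000 / 0.0792 = 1780303 mm.
Extrusion time = 1780303 / 104, so 17118.3 s.
Number of layers: 231 / 0.24 → 963 (rounded up).
Z-hop total = 963 × 1.1 = 1059.3 s.
Total = 17118.3 + 1059.3 = 18177.6 s = 5.05 hours.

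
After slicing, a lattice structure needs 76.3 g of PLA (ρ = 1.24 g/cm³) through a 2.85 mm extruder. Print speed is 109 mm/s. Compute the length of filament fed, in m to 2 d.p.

Extruded volume: 76.3/1.24 = 61.5323 cm³ (61532.3 mm³).
Filament cross-section = π × (2.85/2)² = 6.3794 mm².
L = V/A = 61532.3/6.3794 = 9645.47 mm → 9.65 m.

9.65 m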